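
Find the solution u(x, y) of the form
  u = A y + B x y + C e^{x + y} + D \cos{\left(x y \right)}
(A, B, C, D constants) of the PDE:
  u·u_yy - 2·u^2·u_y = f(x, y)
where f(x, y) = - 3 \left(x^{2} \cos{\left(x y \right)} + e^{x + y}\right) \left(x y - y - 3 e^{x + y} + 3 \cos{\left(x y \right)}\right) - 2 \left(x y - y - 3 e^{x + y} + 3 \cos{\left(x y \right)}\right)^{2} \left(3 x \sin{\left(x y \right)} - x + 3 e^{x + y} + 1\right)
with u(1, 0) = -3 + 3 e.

Substitute the ansatz u = A y + B x y + C e^{x + y} + D \cos{\left(x y \right)} into the left-hand side.
Derivatives of the ansatz:
  u_yy = C e^{x} e^{y} - D x^{2} \cos{\left(x y \right)}
  u_y = A + B x + C e^{x} e^{y} - D x \sin{\left(x y \right)}
Term by term:
  u·u_yy = A C y e^{x} e^{y} - A D x^{2} y \cos{\left(x y \right)} + B C x y e^{x} e^{y} - B D x^{3} y \cos{\left(x y \right)} + C^{2} e^{2 x} e^{2 y} - C D x^{2} e^{x} e^{y} \cos{\left(x y \right)} + C D e^{x} e^{y} \cos{\left(x y \right)} - D^{2} x^{2} \cos^{2}{\left(x y \right)}
  -2·u^2·u_y = - 2 A^{3} y^{2} - 6 A^{2} B x y^{2} - 2 A^{2} C y^{2} e^{x} e^{y} - 4 A^{2} C y e^{x} e^{y} + 2 A^{2} D x y^{2} \sin{\left(x y \right)} - 4 A^{2} D y \cos{\left(x y \right)} - 6 A B^{2} x^{2} y^{2} - 4 A B C x y^{2} e^{x} e^{y} - 8 A B C x y e^{x} e^{y} + 4 A B D x^{2} y^{2} \sin{\left(x y \right)} - 8 A B D x y \cos{\left(x y \right)} - 4 A C^{2} y e^{2 x} e^{2 y} - 2 A C^{2} e^{2 x} e^{2 y} + 4 A C D x y e^{x} e^{y} \sin{\left(x y \right)} - 4 A C D y e^{x} e^{y} \cos{\left(x y \right)} - 4 A C D e^{x} e^{y} \cos{\left(x y \right)} + 4 A D^{2} x y \sin{\left(x y \right)} \cos{\left(x y \right)} - 2 A D^{2} \cos^{2}{\left(x y \right)} - 2 B^{3} x^{3} y^{2} - 2 B^{2} C x^{2} y^{2} e^{x} e^{y} - 4 B^{2} C x^{2} y e^{x} e^{y} + 2 B^{2} D x^{3} y^{2} \sin{\left(x y \right)} - 4 B^{2} D x^{2} y \cos{\left(x y \right)} - 4 B C^{2} x y e^{2 x} e^{2 y} - 2 B C^{2} x e^{2 x} e^{2 y} + 4 B C D x^{2} y e^{x} e^{y} \sin{\left(x y \right)} - 4 B C D x y e^{x} e^{y} \cos{\left(x y \right)} - 4 B C D x e^{x} e^{y} \cos{\left(x y \right)} + 4 B D^{2} x^{2} y \sin{\left(x y \right)} \cos{\left(x y \right)} - 2 B D^{2} x \cos^{2}{\left(x y \right)} - 2 C^{3} e^{3 x} e^{3 y} + 2 C^{2} D x e^{2 x} e^{2 y} \sin{\left(x y \right)} - 4 C^{2} D e^{2 x} e^{2 y} \cos{\left(x y \right)} + 4 C D^{2} x e^{x} e^{y} \sin{\left(x y \right)} \cos{\left(x y \right)} - 2 C D^{2} e^{x} e^{y} \cos^{2}{\left(x y \right)} + 2 D^{3} x \sin{\left(x y \right)} \cos^{2}{\left(x y \right)}
Sum these and collect like terms in the independent variables.
This must equal f(x, y) identically; expanded, f = - 6 x^{3} y^{2} \sin{\left(x y \right)} + 2 x^{3} y^{2} - 3 x^{3} y \cos{\left(x y \right)} - 6 x^{2} y^{2} e^{x} e^{y} + 12 x^{2} y^{2} \sin{\left(x y \right)} - 6 x^{2} y^{2} + 36 x^{2} y e^{x} e^{y} \sin{\left(x y \right)} - 12 x^{2} y e^{x} e^{y} - 36 x^{2} y \sin{\left(x y \right)} \cos{\left(x y \right)} + 15 x^{2} y \cos{\left(x y \right)} + 9 x^{2} e^{x} e^{y} \cos{\left(x y \right)} - 9 x^{2} \cos^{2}{\left(x y \right)} + 12 x y^{2} e^{x} e^{y} - 6 x y^{2} \sin{\left(x y \right)} + 6 x y^{2} + 36 x y e^{2 x} e^{2 y} - 36 x y e^{x} e^{y} \sin{\left(x y \right)} - 36 x y e^{x} e^{y} \cos{\left(x y \right)} + 21 x y e^{x} e^{y} + 36 x y \sin{\left(x y \right)} \cos{\left(x y \right)} - 24 x y \cos{\left(x y \right)} - 54 x e^{2 x} e^{2 y} \sin{\left(x y \right)} + 18 x e^{2 x} e^{2 y} + 108 x e^{x} e^{y} \sin{\left(x y \right)} \cos{\left(x y \right)} - 36 x e^{x} e^{y} \cos{\left(x y \right)} - 54 x \sin{\left(x y \right)} \cos^{2}{\left(x y \right)} + 18 x \cos^{2}{\left(x y \right)} - 6 y^{2} e^{x} e^{y} - 2 y^{2} - 36 y e^{2 x} e^{2 y} + 36 y e^{x} e^{y} \cos{\left(x y \right)} - 9 y e^{x} e^{y} + 12 y \cos{\left(x y \right)} - 54 e^{3 x} e^{3 y} + 108 e^{2 x} e^{2 y} \cos{\left(x y \right)} - 9 e^{2 x} e^{2 y} - 54 e^{x} e^{y} \cos^{2}{\left(x y \right)} + 27 e^{x} e^{y} \cos{\left(x y \right)} - 18 \cos^{2}{\left(x y \right)}.
Matching coefficients of the independent functions:
(each divided by its leading coefficient; functions giving the same equation are listed together)
  [y^{2}]:  A^{3} - 1 = 0
  [x y^{2}]:  A^{2} B + 1 = 0
  [x \cos^{2}{\left(x y \right)}, x^{2} y \sin{\left(x y \right)} \cos{\left(x y \right)}]:  B D^{2} + 9 = 0
  [x^{2} y^{2}]:  A B^{2} - 1 = 0
  [x^{2} \cos^{2}{\left(x y \right)}]:  D^{2} - 9 = 0
  [x^{3} y^{2}]:  B^{3} + 1 = 0
  [y \cos{\left(x y \right)}, x y^{2} \sin{\left(x y \right)}]:  A^{2} D + 3 = 0
  [e^{2 x} e^{2 y}]:  A C^{2} - \frac{C^{2}}{2} - \frac{9}{2} = 0
  [e^{3 x} e^{3 y}]:  C^{3} - 27 = 0
  [x y \cos{\left(x y \right)}, x^{2} y^{2} \sin{\left(x y \right)}]:  A B D - 3 = 0
  [x e^{2 x} e^{2 y}, x y e^{2 x} e^{2 y}]:  B C^{2} + 9 = 0
  [x \sin{\left(x y \right)} \cos^{2}{\left(x y \right)}]:  D^{3} + 27 = 0
  [x^{2} y \cos{\left(x y \right)}]:  A D + 4 B^{2} D + 15 = 0
  [x^{3} y \cos{\left(x y \right)}]:  B D - 3 = 0
  [x^{3} y^{2} \sin{\left(x y \right)}]:  B^{2} D + 3 = 0
  [y e^{x} e^{y}]:  A^{2} C - \frac{A C}{4} - \frac{9}{4} = 0
  [y e^{2 x} e^{2 y}]:  A C^{2} - 9 = 0
  [y^{2} e^{x} e^{y}]:  A^{2} C - 3 = 0
  [e^{x} e^{y} \cos{\left(x y \right)}]:  A C D - \frac{C D}{4} + \frac{27}{4} = 0
  [e^{x} e^{y} \cos^{2}{\left(x y \right)}, x e^{x} e^{y} \sin{\left(x y \right)} \cos{\left(x y \right)}]:  C D^{2} - 27 = 0
  [e^{2 x} e^{2 y} \cos{\left(x y \right)}, x e^{2 x} e^{2 y} \sin{\left(x y \right)}]:  C^{2} D + 27 = 0
  [x y e^{x} e^{y}]:  A B C - \frac{B C}{8} + \frac{21}{8} = 0
  [x y \sin{\left(x y \right)} \cos{\left(x y \right)}, \cos^{2}{\left(x y \right)}]:  A D^{2} - 9 = 0
  [x y^{2} e^{x} e^{y}]:  A B C + 3 = 0
  [x e^{x} e^{y} \cos{\left(x y \right)}, x y e^{x} e^{y} \cos{\left(x y \right)}, x^{2} y e^{x} e^{y} \sin{\left(x y \right)}]:  B C D - 9 = 0
  [x^{2} y e^{x} e^{y}, x^{2} y^{2} e^{x} e^{y}]:  B^{2} C - 3 = 0
  [x^{2} e^{x} e^{y} \cos{\left(x y \right)}]:  C D + 9 = 0
  [y e^{x} e^{y} \cos{\left(x y \right)}, x y e^{x} e^{y} \sin{\left(x y \right)}]:  A C D + 9 = 0
Solving: A = 1, B = -1, C = 3, D = -3.
Check against the point condition:
  u(1, 0) = -3 + 3 e  ⟹  e C + D = -3 + 3 e  ✓
Hence u(x, y) = - x y + y + 3 e^{x + y} - 3 \cos{\left(x y \right)}.

Answer: u(x, y) = - x y + y + 3 e^{x + y} - 3 \cos{\left(x y \right)}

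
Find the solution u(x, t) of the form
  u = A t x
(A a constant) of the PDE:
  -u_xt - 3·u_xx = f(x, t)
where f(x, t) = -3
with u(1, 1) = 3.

Substitute the ansatz u = A t x into the left-hand side.
Derivatives of the ansatz:
  u_xt = A
  u_xx = 0
Term by term:
  -u_xt = - A
  -3·u_xx = 0
So the left-hand side equals
  - A
This must equal f(x, t) = -3 identically.
Matching coefficients of the independent functions:
  [constant term]:  - A = -3
Solving: A = 3.
Check against the point condition:
  u(1, 1) = 3  ⟹  A = 3  ✓
Hence u(x, t) = 3 t x.

Answer: u(x, t) = 3 t x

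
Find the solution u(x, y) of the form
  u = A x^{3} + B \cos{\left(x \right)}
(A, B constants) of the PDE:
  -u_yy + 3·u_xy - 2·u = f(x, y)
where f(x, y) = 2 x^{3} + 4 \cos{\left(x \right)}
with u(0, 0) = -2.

Substitute the ansatz u = A x^{3} + B \cos{\left(x \right)} into the left-hand side.
Derivatives of the ansatz:
  u_yy = 0
  u_xy = 0
Term by term:
  -u_yy = 0
  3·u_xy = 0
  -2·u = - 2 A x^{3} - 2 B \cos{\left(x \right)}
So the left-hand side equals
  - 2 A x^{3} - 2 B \cos{\left(x \right)}
This must equal f(x, y) = 2 x^{3} + 4 \cos{\left(x \right)} identically.
Matching coefficients of the independent functions:
  [x^{3}]:  - 2 A = 2
  [\cos{\left(x \right)}]:  - 2 B = 4
Solving: A = -1, B = -2.
Check against the point condition:
  u(0, 0) = -2  ⟹  B = -2  ✓
Hence u(x, y) = - x^{3} - 2 \cos{\left(x \right)}.

Answer: u(x, y) = - x^{3} - 2 \cos{\left(x \right)}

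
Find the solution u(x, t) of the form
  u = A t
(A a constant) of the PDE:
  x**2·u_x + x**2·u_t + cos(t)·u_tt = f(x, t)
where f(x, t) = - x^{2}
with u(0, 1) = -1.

Substitute the ansatz u = A t into the left-hand side.
Derivatives of the ansatz:
  u_x = 0
  u_t = A
  u_tt = 0
Term by term:
  x**2·u_x = 0
  x**2·u_t = A x^{2}
  cos(t)·u_tt = 0
So the left-hand side equals
  A x^{2}
This must equal f(x, t) = - x^{2} identically.
Matching coefficients of the independent functions:
  [x^{2}]:  A = -1
Solving: A = -1.
Check against the point condition:
  u(0, 1) = -1  ⟹  A = -1  ✓
Hence u(x, t) = - t.

Answer: u(x, t) = - t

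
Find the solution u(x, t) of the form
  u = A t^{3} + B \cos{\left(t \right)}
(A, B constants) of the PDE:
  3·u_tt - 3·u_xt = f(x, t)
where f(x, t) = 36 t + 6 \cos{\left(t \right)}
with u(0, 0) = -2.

Substitute the ansatz u = A t^{3} + B \cos{\left(t \right)} into the left-hand side.
Derivatives of the ansatz:
  u_tt = 6 A t - B \cos{\left(t \right)}
  u_xt = 0
Term by term:
  3·u_tt = 18 A t - 3 B \cos{\left(t \right)}
  -3·u_xt = 0
So the left-hand side equals
  18 A t - 3 B \cos{\left(t \right)}
This must equal f(x, t) = 36 t + 6 \cos{\left(t \right)} identically.
Matching coefficients of the independent functions:
  [t]:  18 A = 36
  [\cos{\left(t \right)}]:  - 3 B = 6
Solving: A = 2, B = -2.
Check against the point condition:
  u(0, 0) = -2  ⟹  B = -2  ✓
Hence u(x, t) = 2 t^{3} - 2 \cos{\left(t \right)}.

Answer: u(x, t) = 2 t^{3} - 2 \cos{\left(t \right)}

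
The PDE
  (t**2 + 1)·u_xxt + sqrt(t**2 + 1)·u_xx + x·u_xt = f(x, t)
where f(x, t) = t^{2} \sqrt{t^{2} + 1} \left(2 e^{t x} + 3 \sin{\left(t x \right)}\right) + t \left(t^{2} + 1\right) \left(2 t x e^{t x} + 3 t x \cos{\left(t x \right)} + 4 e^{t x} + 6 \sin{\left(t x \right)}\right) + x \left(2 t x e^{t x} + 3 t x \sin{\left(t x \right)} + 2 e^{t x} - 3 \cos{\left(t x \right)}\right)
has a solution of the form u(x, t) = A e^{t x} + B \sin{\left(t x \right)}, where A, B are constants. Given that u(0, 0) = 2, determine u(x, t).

Substitute the ansatz u = A e^{t x} + B \sin{\left(t x \right)} into the left-hand side.
Derivatives of the ansatz:
  u_xxt = A t^{2} x e^{t x} + 2 A t e^{t x} - B t^{2} x \cos{\left(t x \right)} - 2 B t \sin{\left(t x \right)}
  u_xx = A t^{2} e^{t x} - B t^{2} \sin{\left(t x \right)}
  u_xt = A t x e^{t x} + A e^{t x} - B t x \sin{\left(t x \right)} + B \cos{\left(t x \right)}
Term by term:
  (t**2 + 1)·u_xxt = A t^{4} x e^{t x} + 2 A t^{3} e^{t x} + A t^{2} x e^{t x} + 2 A t e^{t x} - B t^{4} x \cos{\left(t x \right)} - 2 B t^{3} \sin{\left(t x \right)} - B t^{2} x \cos{\left(t x \right)} - 2 B t \sin{\left(t x \right)}
  sqrt(t**2 + 1)·u_xx = A t^{2} \sqrt{t^{2} + 1} e^{t x} - B t^{2} \sqrt{t^{2} + 1} \sin{\left(t x \right)}
  x·u_xt = A t x^{2} e^{t x} + A x e^{t x} - B t x^{2} \sin{\left(t x \right)} + B x \cos{\left(t x \right)}
So the left-hand side equals
  A t^{4} x e^{t x} + 2 A t^{3} e^{t x} + A t^{2} x e^{t x} + A t^{2} \sqrt{t^{2} + 1} e^{t x} + A t x^{2} e^{t x} + 2 A t e^{t x} + A x e^{t x} - B t^{4} x \cos{\left(t x \right)} - 2 B t^{3} \sin{\left(t x \right)} - B t^{2} x \cos{\left(t x \right)} - B t^{2} \sqrt{t^{2} + 1} \sin{\left(t x \right)} - B t x^{2} \sin{\left(t x \right)} - 2 B t \sin{\left(t x \right)} + B x \cos{\left(t x \right)}
This must equal f(x, t) identically; expanded, f = 2 t^{4} x e^{t x} + 3 t^{4} x \cos{\left(t x \right)} + 4 t^{3} e^{t x} + 6 t^{3} \sin{\left(t x \right)} + 2 t^{2} x e^{t x} + 3 t^{2} x \cos{\left(t x \right)} + 2 t^{2} \sqrt{t^{2} + 1} e^{t x} + 3 t^{2} \sqrt{t^{2} + 1} \sin{\left(t x \right)} + 2 t x^{2} e^{t x} + 3 t x^{2} \sin{\left(t x \right)} + 4 t e^{t x} + 6 t \sin{\left(t x \right)} + 2 x e^{t x} - 3 x \cos{\left(t x \right)}.
Matching coefficients of the independent functions:
  [t e^{t x}, t^{3} e^{t x}]:  2 A = 4
  [t \sin{\left(t x \right)}, t^{3} \sin{\left(t x \right)}]:  - 2 B = 6
  [x e^{t x}, t x^{2} e^{t x}, t^{2} x e^{t x}, t^{2} \sqrt{t^{2} + 1} e^{t x}, …]:  A = 2
  [x \cos{\left(t x \right)}]:  B = -3
  [t x^{2} \sin{\left(t x \right)}, t^{2} x \cos{\left(t x \right)}, t^{2} \sqrt{t^{2} + 1} \sin{\left(t x \right)}, t^{4} x \cos{\left(t x \right)}]:  - B = 3
Solving: A = 2, B = -3.
Check against the point condition:
  u(0, 0) = 2  ⟹  A = 2  ✓
Hence u(x, t) = 2 e^{t x} - 3 \sin{\left(t x \right)}.

Answer: u(x, t) = 2 e^{t x} - 3 \sin{\left(t x \right)}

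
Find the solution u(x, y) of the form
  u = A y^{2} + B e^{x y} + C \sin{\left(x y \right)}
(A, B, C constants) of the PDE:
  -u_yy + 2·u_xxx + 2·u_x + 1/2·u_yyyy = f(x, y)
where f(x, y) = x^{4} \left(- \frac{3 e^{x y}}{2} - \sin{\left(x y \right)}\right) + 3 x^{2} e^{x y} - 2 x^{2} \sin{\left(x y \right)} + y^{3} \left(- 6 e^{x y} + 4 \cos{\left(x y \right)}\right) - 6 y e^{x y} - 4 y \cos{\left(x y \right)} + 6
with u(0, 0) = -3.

Substitute the ansatz u = A y^{2} + B e^{x y} + C \sin{\left(x y \right)} into the left-hand side.
Derivatives of the ansatz:
  u_yy = 2 A + B x^{2} e^{x y} - C x^{2} \sin{\left(x y \right)}
  u_xxx = B y^{3} e^{x y} - C y^{3} \cos{\left(x y \right)}
  u_x = B y e^{x y} + C y \cos{\left(x y \right)}
  u_yyyy = B x^{4} e^{x y} + C x^{4} \sin{\left(x y \right)}
Term by term:
  -u_yy = - 2 A - B x^{2} e^{x y} + C x^{2} \sin{\left(x y \right)}
  2·u_xxx = 2 B y^{3} e^{x y} - 2 C y^{3} \cos{\left(x y \right)}
  2·u_x = 2 B y e^{x y} + 2 C y \cos{\left(x y \right)}
  1/2·u_yyyy = \frac{B x^{4} e^{x y}}{2} + \frac{C x^{4} \sin{\left(x y \right)}}{2}
So the left-hand side equals
  - 2 A + \frac{B x^{4} e^{x y}}{2} - B x^{2} e^{x y} + 2 B y^{3} e^{x y} + 2 B y e^{x y} + \frac{C x^{4} \sin{\left(x y \right)}}{2} + C x^{2} \sin{\left(x y \right)} - 2 C y^{3} \cos{\left(x y \right)} + 2 C y \cos{\left(x y \right)}
This must equal f(x, y) identically; expanded, f = - \frac{3 x^{4} e^{x y}}{2} - x^{4} \sin{\left(x y \right)} + 3 x^{2} e^{x y} - 2 x^{2} \sin{\left(x y \right)} - 6 y^{3} e^{x y} + 4 y^{3} \cos{\left(x y \right)} - 6 y e^{x y} - 4 y \cos{\left(x y \right)} + 6.
Matching coefficients of the independent functions:
  [constant term]:  - 2 A = 6
  [x^{2} e^{x y}]:  - B = 3
  [x^{2} \sin{\left(x y \right)}]:  C = -2
  [x^{4} e^{x y}]:  \frac{B}{2} = - \frac{3}{2}
  [x^{4} \sin{\left(x y \right)}]:  \frac{C}{2} = -1
  [y e^{x y}, y^{3} e^{x y}]:  2 B = -6
  [y \cos{\left(x y \right)}]:  2 C = -4
  [y^{3} \cos{\left(x y \right)}]:  - 2 C = 4
Solving: A = -3, B = -3, C = -2.
Check against the point condition:
  u(0, 0) = -3  ⟹  B = -3  ✓
Hence u(x, y) = - 3 y^{2} - 3 e^{x y} - 2 \sin{\left(x y \right)}.

Answer: u(x, y) = - 3 y^{2} - 3 e^{x y} - 2 \sin{\left(x y \right)}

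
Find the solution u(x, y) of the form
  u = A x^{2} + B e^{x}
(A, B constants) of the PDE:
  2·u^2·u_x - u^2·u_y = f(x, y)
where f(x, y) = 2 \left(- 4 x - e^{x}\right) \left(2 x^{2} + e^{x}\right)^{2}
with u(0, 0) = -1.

Substitute the ansatz u = A x^{2} + B e^{x} into the left-hand side.
Derivatives of the ansatz:
  u_x = 2 A x + B e^{x}
  u_y = 0
Term by term:
  2·u^2·u_x = 4 A^{3} x^{5} + 2 A^{2} B x^{4} e^{x} + 8 A^{2} B x^{3} e^{x} + 4 A B^{2} x^{2} e^{2 x} + 4 A B^{2} x e^{2 x} + 2 B^{3} e^{3 x}
  -u^2·u_y = 0
So the left-hand side equals
  4 A^{3} x^{5} + 2 A^{2} B x^{4} e^{x} + 8 A^{2} B x^{3} e^{x} + 4 A B^{2} x^{2} e^{2 x} + 4 A B^{2} x e^{2 x} + 2 B^{3} e^{3 x}
This must equal f(x, y) identically; expanded, f = - 32 x^{5} - 8 x^{4} e^{x} - 32 x^{3} e^{x} - 8 x^{2} e^{2 x} - 8 x e^{2 x} - 2 e^{3 x}.
Matching coefficients of the independent functions:
  [x^{5}]:  4 A^{3} = -32
  [x e^{2 x}, x^{2} e^{2 x}]:  4 A B^{2} = -8
  [x^{3} e^{x}]:  8 A^{2} B = -32
  [x^{4} e^{x}]:  2 A^{2} B = -8
  [e^{3 x}]:  2 B^{3} = -2
Solving: A = -2, B = -1.
Check against the point condition:
  u(0, 0) = -1  ⟹  B = -1  ✓
Hence u(x, y) = - 2 x^{2} - e^{x}.

Answer: u(x, y) = - 2 x^{2} - e^{x}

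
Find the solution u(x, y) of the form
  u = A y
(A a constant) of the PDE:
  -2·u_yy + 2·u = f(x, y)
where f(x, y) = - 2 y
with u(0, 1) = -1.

Substitute the ansatz u = A y into the left-hand side.
Derivatives of the ansatz:
  u_yy = 0
Term by term:
  -2·u_yy = 0
  2·u = 2 A y
So the left-hand side equals
  2 A y
This must equal f(x, y) = - 2 y identically.
Matching coefficients of the independent functions:
  [y]:  2 A = -2
Solving: A = -1.
Check against the point condition:
  u(0, 1) = -1  ⟹  A = -1  ✓
Hence u(x, y) = - y.

Answer: u(x, y) = - y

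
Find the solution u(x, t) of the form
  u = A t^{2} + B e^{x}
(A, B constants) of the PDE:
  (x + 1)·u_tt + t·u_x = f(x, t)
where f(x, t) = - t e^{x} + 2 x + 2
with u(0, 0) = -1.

Answer: u(x, t) = t^{2} - e^{x}

Derivation:
Substitute the ansatz u = A t^{2} + B e^{x} into the left-hand side.
Derivatives of the ansatz:
  u_tt = 2 A
  u_x = B e^{x}
Term by term:
  (x + 1)·u_tt = 2 A x + 2 A
  t·u_x = B t e^{x}
So the left-hand side equals
  2 A x + 2 A + B t e^{x}
This must equal f(x, t) = - t e^{x} + 2 x + 2 identically.
Matching coefficients of the independent functions:
  [constant term, x]:  2 A = 2
  [t e^{x}]:  B = -1
Solving: A = 1, B = -1.
Check against the point condition:
  u(0, 0) = -1  ⟹  B = -1  ✓
Hence u(x, t) = t^{2} - e^{x}.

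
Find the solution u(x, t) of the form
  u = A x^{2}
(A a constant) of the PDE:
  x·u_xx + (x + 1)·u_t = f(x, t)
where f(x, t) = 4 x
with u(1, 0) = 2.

Answer: u(x, t) = 2 x^{2}

Derivation:
Substitute the ansatz u = A x^{2} into the left-hand side.
Derivatives of the ansatz:
  u_xx = 2 A
  u_t = 0
Term by term:
  x·u_xx = 2 A x
  (x + 1)·u_t = 0
So the left-hand side equals
  2 A x
This must equal f(x, t) = 4 x identically.
Matching coefficients of the independent functions:
  [x]:  2 A = 4
Solving: A = 2.
Check against the point condition:
  u(1, 0) = 2  ⟹  A = 2  ✓
Hence u(x, t) = 2 x^{2}.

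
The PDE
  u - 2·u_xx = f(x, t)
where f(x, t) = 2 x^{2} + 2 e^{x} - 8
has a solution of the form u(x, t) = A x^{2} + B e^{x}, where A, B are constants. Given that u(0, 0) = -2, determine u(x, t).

Substitute the ansatz u = A x^{2} + B e^{x} into the left-hand side.
Derivatives of the ansatz:
  u_xx = 2 A + B e^{x}
Term by term:
  u = A x^{2} + B e^{x}
  -2·u_xx = - 4 A - 2 B e^{x}
So the left-hand side equals
  A x^{2} - 4 A - B e^{x}
This must equal f(x, t) = 2 x^{2} + 2 e^{x} - 8 identically.
Matching coefficients of the independent functions:
  [constant term]:  - 4 A = -8
  [x^{2}]:  A = 2
  [e^{x}]:  - B = 2
Solving: A = 2, B = -2.
Check against the point condition:
  u(0, 0) = -2  ⟹  B = -2  ✓
Hence u(x, t) = 2 x^{2} - 2 e^{x}.

Answer: u(x, t) = 2 x^{2} - 2 e^{x}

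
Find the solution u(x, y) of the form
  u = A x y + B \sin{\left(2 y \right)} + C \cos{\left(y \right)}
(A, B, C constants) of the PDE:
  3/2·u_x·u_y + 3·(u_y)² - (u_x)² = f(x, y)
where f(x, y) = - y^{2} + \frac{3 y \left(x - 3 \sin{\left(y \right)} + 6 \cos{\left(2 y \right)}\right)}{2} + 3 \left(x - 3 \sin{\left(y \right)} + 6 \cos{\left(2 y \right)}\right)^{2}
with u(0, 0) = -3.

Substitute the ansatz u = A x y + B \sin{\left(2 y \right)} + C \cos{\left(y \right)} into the left-hand side.
Derivatives of the ansatz:
  u_x = A y
  u_y = A x + 2 B \cos{\left(2 y \right)} - C \sin{\left(y \right)}
Term by term:
  3/2·u_x·u_y = \frac{3 A^{2} x y}{2} + 3 A B y \cos{\left(2 y \right)} - \frac{3 A C y \sin{\left(y \right)}}{2}
  3·(u_y)² = 3 A^{2} x^{2} + 12 A B x \cos{\left(2 y \right)} - 6 A C x \sin{\left(y \right)} + 12 B^{2} \cos^{2}{\left(2 y \right)} - 12 B C \sin{\left(y \right)} \cos{\left(2 y \right)} + 3 C^{2} \sin^{2}{\left(y \right)}
  -(u_x)² = - A^{2} y^{2}
So the left-hand side equals
  3 A^{2} x^{2} + \frac{3 A^{2} x y}{2} - A^{2} y^{2} + 12 A B x \cos{\left(2 y \right)} + 3 A B y \cos{\left(2 y \right)} - 6 A C x \sin{\left(y \right)} - \frac{3 A C y \sin{\left(y \right)}}{2} + 12 B^{2} \cos^{2}{\left(2 y \right)} - 12 B C \sin{\left(y \right)} \cos{\left(2 y \right)} + 3 C^{2} \sin^{2}{\left(y \right)}
This must equal f(x, y) identically; expanded, f = 3 x^{2} + \frac{3 x y}{2} - 18 x \sin{\left(y \right)} + 36 x \cos{\left(2 y \right)} - y^{2} - \frac{9 y \sin{\left(y \right)}}{2} + 9 y \cos{\left(2 y \right)} + 27 \sin^{2}{\left(y \right)} - 108 \sin{\left(y \right)} \cos{\left(2 y \right)} + 108 \cos^{2}{\left(2 y \right)}.
Matching coefficients of the independent functions:
  [x^{2}]:  3 A^{2} = 3
  [y^{2}]:  - A^{2} = -1
  [x y]:  \frac{3 A^{2}}{2} = \frac{3}{2}
  [x \sin{\left(y \right)}]:  - 6 A C = -18
  [x \cos{\left(2 y \right)}]:  12 A B = 36
  [y \sin{\left(y \right)}]:  - \frac{3 A C}{2} = - \frac{9}{2}
  [y \cos{\left(2 y \right)}]:  3 A B = 9
  [\sin{\left(y \right)} \cos{\left(2 y \right)}]:  - 12 B C = -108
  [\sin^{2}{\left(y \right)}]:  3 C^{2} = 27
  [\cos^{2}{\left(2 y \right)}]:  12 B^{2} = 108
These equations allow (A, B, C) = (-1, -3, -3) or (1, 3, 3).
Impose the point condition(s):
  u(0, 0) = -3  ⟹  C = -3
Only A = -1, B = -3, C = -3 satisfies everything.
Hence u(x, y) = - x y - 3 \sin{\left(2 y \right)} - 3 \cos{\left(y \right)}.

Answer: u(x, y) = - x y - 3 \sin{\left(2 y \right)} - 3 \cos{\left(y \right)}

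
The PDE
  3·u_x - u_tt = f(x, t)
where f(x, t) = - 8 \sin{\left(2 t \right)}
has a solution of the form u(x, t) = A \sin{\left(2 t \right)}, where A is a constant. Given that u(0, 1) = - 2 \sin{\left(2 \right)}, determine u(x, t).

Substitute the ansatz u = A \sin{\left(2 t \right)} into the left-hand side.
Derivatives of the ansatz:
  u_x = 0
  u_tt = - 4 A \sin{\left(2 t \right)}
Term by term:
  3·u_x = 0
  -u_tt = 4 A \sin{\left(2 t \right)}
So the left-hand side equals
  4 A \sin{\left(2 t \right)}
This must equal f(x, t) = - 8 \sin{\left(2 t \right)} identically.
Matching coefficients of the independent functions:
  [\sin{\left(2 t \right)}]:  4 A = -8
Solving: A = -2.
Check against the point condition:
  u(0, 1) = - 2 \sin{\left(2 \right)}  ⟹  A \sin{\left(2 \right)} = - 2 \sin{\left(2 \right)}  ✓
Hence u(x, t) = - 2 \sin{\left(2 t \right)}.

Answer: u(x, t) = - 2 \sin{\left(2 t \right)}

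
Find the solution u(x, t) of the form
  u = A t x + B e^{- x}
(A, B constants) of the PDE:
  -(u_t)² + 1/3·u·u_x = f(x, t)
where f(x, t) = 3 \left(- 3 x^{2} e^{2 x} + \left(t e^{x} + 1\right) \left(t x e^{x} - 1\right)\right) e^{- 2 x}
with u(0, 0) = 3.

Substitute the ansatz u = A t x + B e^{- x} into the left-hand side.
Derivatives of the ansatz:
  u_t = A x
  u_x = A t - B e^{- x}
Term by term:
  -(u_t)² = - A^{2} x^{2}
  1/3·u·u_x = \frac{A^{2} t^{2} x}{3} - \frac{A B t x e^{- x}}{3} + \frac{A B t e^{- x}}{3} - \frac{B^{2} e^{- 2 x}}{3}
So the left-hand side equals
  \frac{A^{2} t^{2} x}{3} - A^{2} x^{2} - \frac{A B t x e^{- x}}{3} + \frac{A B t e^{- x}}{3} - \frac{B^{2} e^{- 2 x}}{3}
This must equal f(x, t) identically; expanded, f = 3 t^{2} x + 3 t x e^{- x} - 3 t e^{- x} - 9 x^{2} - 3 e^{- 2 x}.
Matching coefficients of the independent functions:
  [x^{2}]:  - A^{2} = -9
  [t e^{- x}]:  \frac{A B}{3} = -3
  [t^{2} x]:  \frac{A^{2}}{3} = 3
  [t x e^{- x}]:  - \frac{A B}{3} = 3
  [e^{- 2 x}]:  - \frac{B^{2}}{3} = -3
These equations allow (A, B) = (-3, 3) or (3, -3).
Impose the point condition(s):
  u(0, 0) = 3  ⟹  B = 3
Only A = -3, B = 3 satisfies everything.
Hence u(x, t) = - 3 t x + 3 e^{- x}.

Answer: u(x, t) = - 3 t x + 3 e^{- x}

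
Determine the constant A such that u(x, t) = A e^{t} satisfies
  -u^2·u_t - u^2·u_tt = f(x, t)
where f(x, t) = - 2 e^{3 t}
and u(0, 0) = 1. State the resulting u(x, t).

Substitute the ansatz u = A e^{t} into the left-hand side.
Derivatives of the ansatz:
  u_t = A e^{t}
  u_tt = A e^{t}
Term by term:
  -u^2·u_t = - A^{3} e^{3 t}
  -u^2·u_tt = - A^{3} e^{3 t}
So the left-hand side equals
  - 2 A^{3} e^{3 t}
This must equal f(x, t) = - 2 e^{3 t} identically.
Matching coefficients of the independent functions:
  [e^{3 t}]:  - 2 A^{3} = -2
Solving: A = 1.
Check against the point condition:
  u(0, 0) = 1  ⟹  A = 1  ✓
Hence u(x, t) = e^{t}.

Answer: u(x, t) = e^{t}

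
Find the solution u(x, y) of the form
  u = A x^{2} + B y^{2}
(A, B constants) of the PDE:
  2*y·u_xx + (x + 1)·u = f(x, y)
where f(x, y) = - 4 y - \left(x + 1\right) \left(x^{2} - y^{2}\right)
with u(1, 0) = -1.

Answer: u(x, y) = - x^{2} + y^{2}

Derivation:
Substitute the ansatz u = A x^{2} + B y^{2} into the left-hand side.
Derivatives of the ansatz:
  u_xx = 2 A
Term by term:
  2*y·u_xx = 4 A y
  (x + 1)·u = A x^{3} + A x^{2} + B x y^{2} + B y^{2}
So the left-hand side equals
  A x^{3} + A x^{2} + 4 A y + B x y^{2} + B y^{2}
This must equal f(x, y) identically; expanded, f = - x^{3} - x^{2} + x y^{2} + y^{2} - 4 y.
Matching coefficients of the independent functions:
  [x^{2}, x^{3}]:  A = -1
  [y]:  4 A = -4
  [y^{2}, x y^{2}]:  B = 1
Solving: A = -1, B = 1.
Check against the point condition:
  u(1, 0) = -1  ⟹  A = -1  ✓
Hence u(x, y) = - x^{2} + y^{2}.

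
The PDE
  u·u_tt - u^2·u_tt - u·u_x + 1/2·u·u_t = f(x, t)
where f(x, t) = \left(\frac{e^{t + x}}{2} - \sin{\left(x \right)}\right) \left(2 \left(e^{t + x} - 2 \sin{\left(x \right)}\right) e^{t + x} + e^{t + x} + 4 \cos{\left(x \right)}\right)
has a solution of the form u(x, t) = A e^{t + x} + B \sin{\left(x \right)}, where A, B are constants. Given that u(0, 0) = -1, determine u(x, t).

Substitute the ansatz u = A e^{t + x} + B \sin{\left(x \right)} into the left-hand side.
Derivatives of the ansatz:
  u_tt = A e^{t} e^{x}
  u_x = A e^{t} e^{x} + B \cos{\left(x \right)}
  u_t = A e^{t} e^{x}
Term by term:
  u·u_tt = A^{2} e^{2 t} e^{2 x} + A B e^{t} e^{x} \sin{\left(x \right)}
  -u^2·u_tt = - A^{3} e^{3 t} e^{3 x} - 2 A^{2} B e^{2 t} e^{2 x} \sin{\left(x \right)} - A B^{2} e^{t} e^{x} \sin^{2}{\left(x \right)}
  -u·u_x = - A^{2} e^{2 t} e^{2 x} - A B e^{t} e^{x} \sin{\left(x \right)} - A B e^{t} e^{x} \cos{\left(x \right)} - B^{2} \sin{\left(x \right)} \cos{\left(x \right)}
  1/2·u·u_t = \frac{A^{2} e^{2 t} e^{2 x}}{2} + \frac{A B e^{t} e^{x} \sin{\left(x \right)}}{2}
So the left-hand side equals
  - A^{3} e^{3 t} e^{3 x} - 2 A^{2} B e^{2 t} e^{2 x} \sin{\left(x \right)} + \frac{A^{2} e^{2 t} e^{2 x}}{2} - A B^{2} e^{t} e^{x} \sin^{2}{\left(x \right)} + \frac{A B e^{t} e^{x} \sin{\left(x \right)}}{2} - A B e^{t} e^{x} \cos{\left(x \right)} - B^{2} \sin{\left(x \right)} \cos{\left(x \right)}
This must equal f(x, t) identically; expanded, f = e^{3 t} e^{3 x} - 4 e^{2 t} e^{2 x} \sin{\left(x \right)} + \frac{e^{2 t} e^{2 x}}{2} + 4 e^{t} e^{x} \sin^{2}{\left(x \right)} - e^{t} e^{x} \sin{\left(x \right)} + 2 e^{t} e^{x} \cos{\left(x \right)} - 4 \sin{\left(x \right)} \cos{\left(x \right)}.
Matching coefficients of the independent functions:
  [e^{2 t} e^{2 x}]:  \frac{A^{2}}{2} = \frac{1}{2}
  [e^{3 t} e^{3 x}]:  - A^{3} = 1
  [\sin{\left(x \right)} \cos{\left(x \right)}]:  - B^{2} = -4
  [e^{t} e^{x} \sin{\left(x \right)}]:  \frac{A B}{2} = -1
  [e^{t} e^{x} \sin^{2}{\left(x \right)}]:  - A B^{2} = 4
  [e^{t} e^{x} \cos{\left(x \right)}]:  - A B = 2
  [e^{2 t} e^{2 x} \sin{\left(x \right)}]:  - 2 A^{2} B = -4
Solving: A = -1, B = 2.
Check against the point condition:
  u(0, 0) = -1  ⟹  A = -1  ✓
Hence u(x, t) = - e^{t + x} + 2 \sin{\left(x \right)}.

Answer: u(x, t) = - e^{t + x} + 2 \sin{\left(x \right)}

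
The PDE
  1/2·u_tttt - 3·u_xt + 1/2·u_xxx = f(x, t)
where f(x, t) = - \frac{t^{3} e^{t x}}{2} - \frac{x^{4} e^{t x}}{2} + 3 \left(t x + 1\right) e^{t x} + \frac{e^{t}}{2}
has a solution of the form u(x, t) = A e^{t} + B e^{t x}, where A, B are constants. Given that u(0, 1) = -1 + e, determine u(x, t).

Substitute the ansatz u = A e^{t} + B e^{t x} into the left-hand side.
Derivatives of the ansatz:
  u_tttt = A e^{t} + B x^{4} e^{t x}
  u_xt = B t x e^{t x} + B e^{t x}
  u_xxx = B t^{3} e^{t x}
Term by term:
  1/2·u_tttt = \frac{A e^{t}}{2} + \frac{B x^{4} e^{t x}}{2}
  -3·u_xt = - 3 B t x e^{t x} - 3 B e^{t x}
  1/2·u_xxx = \frac{B t^{3} e^{t x}}{2}
So the left-hand side equals
  \frac{A e^{t}}{2} + \frac{B t^{3} e^{t x}}{2} - 3 B t x e^{t x} + \frac{B x^{4} e^{t x}}{2} - 3 B e^{t x}
This must equal f(x, t) identically; expanded, f = - \frac{t^{3} e^{t x}}{2} + 3 t x e^{t x} - \frac{x^{4} e^{t x}}{2} + \frac{e^{t}}{2} + 3 e^{t x}.
Matching coefficients of the independent functions:
  [t^{3} e^{t x}, x^{4} e^{t x}]:  \frac{B}{2} = - \frac{1}{2}
  [t x e^{t x}, e^{t x}]:  - 3 B = 3
  [e^{t}]:  \frac{A}{2} = \frac{1}{2}
Solving: A = 1, B = -1.
Check against the point condition:
  u(0, 1) = -1 + e  ⟹  e A + B = -1 + e  ✓
Hence u(x, t) = e^{t} - e^{t x}.

Answer: u(x, t) = e^{t} - e^{t x}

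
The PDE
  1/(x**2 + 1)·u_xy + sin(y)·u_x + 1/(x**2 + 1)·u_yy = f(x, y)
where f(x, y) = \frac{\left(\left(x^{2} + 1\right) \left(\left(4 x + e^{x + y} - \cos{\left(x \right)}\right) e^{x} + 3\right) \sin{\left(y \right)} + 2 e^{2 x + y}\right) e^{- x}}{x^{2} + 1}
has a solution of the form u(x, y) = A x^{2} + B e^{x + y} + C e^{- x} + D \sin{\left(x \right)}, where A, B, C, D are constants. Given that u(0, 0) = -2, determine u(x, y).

Answer: u(x, y) = 2 x^{2} + e^{x + y} - \sin{\left(x \right)} - 3 e^{- x}

Derivation:
Substitute the ansatz u = A x^{2} + B e^{x + y} + C e^{- x} + D \sin{\left(x \right)} into the left-hand side.
Derivatives of the ansatz:
  u_xy = B e^{x} e^{y}
  u_x = 2 A x + B e^{x} e^{y} - C e^{- x} + D \cos{\left(x \right)}
  u_yy = B e^{x} e^{y}
Term by term:
  1/(x**2 + 1)·u_xy = \frac{B e^{x} e^{y}}{x^{2} + 1}
  sin(y)·u_x = 2 A x \sin{\left(y \right)} + B e^{x} e^{y} \sin{\left(y \right)} - C e^{- x} \sin{\left(y \right)} + D \sin{\left(y \right)} \cos{\left(x \right)}
  1/(x**2 + 1)·u_yy = \frac{B e^{x} e^{y}}{x^{2} + 1}
So the left-hand side equals
  2 A x \sin{\left(y \right)} + B e^{x} e^{y} \sin{\left(y \right)} + \frac{2 B e^{x} e^{y}}{x^{2} + 1} - C e^{- x} \sin{\left(y \right)} + D \sin{\left(y \right)} \cos{\left(x \right)}
This must equal f(x, y) identically; expanded, f = 4 x \sin{\left(y \right)} + e^{x} e^{y} \sin{\left(y \right)} - \sin{\left(y \right)} \cos{\left(x \right)} + 3 e^{- x} \sin{\left(y \right)} + \frac{2 e^{x} e^{y}}{x^{2} + 1}.
Matching coefficients of the independent functions:
  [x \sin{\left(y \right)}]:  2 A = 4
  [e^{- x} \sin{\left(y \right)}]:  - C = 3
  [\sin{\left(y \right)} \cos{\left(x \right)}]:  D = -1
  [\frac{e^{x} e^{y}}{x^{2} + 1}]:  2 B = 2
  [e^{x} e^{y} \sin{\left(y \right)}]:  B = 1
Solving: A = 2, B = 1, C = -3, D = -1.
Check against the point condition:
  u(0, 0) = -2  ⟹  B + C = -2  ✓
Hence u(x, y) = 2 x^{2} + e^{x + y} - \sin{\left(x \right)} - 3 e^{- x}.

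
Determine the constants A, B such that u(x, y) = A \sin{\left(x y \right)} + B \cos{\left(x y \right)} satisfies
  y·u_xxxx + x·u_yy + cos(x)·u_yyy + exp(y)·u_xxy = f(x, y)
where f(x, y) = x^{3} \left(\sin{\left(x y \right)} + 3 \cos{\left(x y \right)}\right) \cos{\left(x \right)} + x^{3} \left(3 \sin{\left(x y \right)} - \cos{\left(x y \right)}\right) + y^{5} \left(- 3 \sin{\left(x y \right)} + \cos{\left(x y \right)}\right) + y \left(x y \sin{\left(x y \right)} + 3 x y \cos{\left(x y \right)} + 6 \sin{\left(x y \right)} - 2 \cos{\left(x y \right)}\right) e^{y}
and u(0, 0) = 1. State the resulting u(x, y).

Substitute the ansatz u = A \sin{\left(x y \right)} + B \cos{\left(x y \right)} into the left-hand side.
Derivatives of the ansatz:
  u_xxxx = A y^{4} \sin{\left(x y \right)} + B y^{4} \cos{\left(x y \right)}
  u_yy = - A x^{2} \sin{\left(x y \right)} - B x^{2} \cos{\left(x y \right)}
  u_yyy = - A x^{3} \cos{\left(x y \right)} + B x^{3} \sin{\left(x y \right)}
  u_xxy = - A x y^{2} \cos{\left(x y \right)} - 2 A y \sin{\left(x y \right)} + B x y^{2} \sin{\left(x y \right)} - 2 B y \cos{\left(x y \right)}
Term by term:
  y·u_xxxx = A y^{5} \sin{\left(x y \right)} + B y^{5} \cos{\left(x y \right)}
  x·u_yy = - A x^{3} \sin{\left(x y \right)} - B x^{3} \cos{\left(x y \right)}
  cos(x)·u_yyy = - A x^{3} \cos{\left(x \right)} \cos{\left(x y \right)} + B x^{3} \sin{\left(x y \right)} \cos{\left(x \right)}
  exp(y)·u_xxy = - A x y^{2} e^{y} \cos{\left(x y \right)} - 2 A y e^{y} \sin{\left(x y \right)} + B x y^{2} e^{y} \sin{\left(x y \right)} - 2 B y e^{y} \cos{\left(x y \right)}
So the left-hand side equals
  - A x^{3} \sin{\left(x y \right)} - A x^{3} \cos{\left(x \right)} \cos{\left(x y \right)} - A x y^{2} e^{y} \cos{\left(x y \right)} + A y^{5} \sin{\left(x y \right)} - 2 A y e^{y} \sin{\left(x y \right)} + B x^{3} \sin{\left(x y \right)} \cos{\left(x \right)} - B x^{3} \cos{\left(x y \right)} + B x y^{2} e^{y} \sin{\left(x y \right)} + B y^{5} \cos{\left(x y \right)} - 2 B y e^{y} \cos{\left(x y \right)}
This must equal f(x, y) identically; expanded, f = x^{3} \sin{\left(x y \right)} \cos{\left(x \right)} + 3 x^{3} \sin{\left(x y \right)} + 3 x^{3} \cos{\left(x \right)} \cos{\left(x y \right)} - x^{3} \cos{\left(x y \right)} + x y^{2} e^{y} \sin{\left(x y \right)} + 3 x y^{2} e^{y} \cos{\left(x y \right)} - 3 y^{5} \sin{\left(x y \right)} + y^{5} \cos{\left(x y \right)} + 6 y e^{y} \sin{\left(x y \right)} - 2 y e^{y} \cos{\left(x y \right)}.
Matching coefficients of the independent functions:
  [x^{3} \sin{\left(x y \right)}, x^{3} \cos{\left(x \right)} \cos{\left(x y \right)}, x y^{2} e^{y} \cos{\left(x y \right)}]:  - A = 3
  [x^{3} \cos{\left(x y \right)}]:  - B = -1
  [y^{5} \sin{\left(x y \right)}]:  A = -3
  [y^{5} \cos{\left(x y \right)}, x^{3} \sin{\left(x y \right)} \cos{\left(x \right)}, x y^{2} e^{y} \sin{\left(x y \right)}]:  B = 1
  [y e^{y} \sin{\left(x y \right)}]:  - 2 A = 6
  [y e^{y} \cos{\left(x y \right)}]:  - 2 B = -2
Solving: A = -3, B = 1.
Check against the point condition:
  u(0, 0) = 1  ⟹  B = 1  ✓
Hence u(x, y) = - 3 \sin{\left(x y \right)} + \cos{\left(x y \right)}.

Answer: u(x, y) = - 3 \sin{\left(x y \right)} + \cos{\left(x y \right)}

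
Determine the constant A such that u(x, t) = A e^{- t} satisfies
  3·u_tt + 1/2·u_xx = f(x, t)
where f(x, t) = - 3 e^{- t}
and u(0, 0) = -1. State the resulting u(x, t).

Answer: u(x, t) = - e^{- t}

Derivation:
Substitute the ansatz u = A e^{- t} into the left-hand side.
Derivatives of the ansatz:
  u_tt = A e^{- t}
  u_xx = 0
Term by term:
  3·u_tt = 3 A e^{- t}
  1/2·u_xx = 0
So the left-hand side equals
  3 A e^{- t}
This must equal f(x, t) = - 3 e^{- t} identically.
Matching coefficients of the independent functions:
  [e^{- t}]:  3 A = -3
Solving: A = -1.
Check against the point condition:
  u(0, 0) = -1  ⟹  A = -1  ✓
Hence u(x, t) = - e^{- t}.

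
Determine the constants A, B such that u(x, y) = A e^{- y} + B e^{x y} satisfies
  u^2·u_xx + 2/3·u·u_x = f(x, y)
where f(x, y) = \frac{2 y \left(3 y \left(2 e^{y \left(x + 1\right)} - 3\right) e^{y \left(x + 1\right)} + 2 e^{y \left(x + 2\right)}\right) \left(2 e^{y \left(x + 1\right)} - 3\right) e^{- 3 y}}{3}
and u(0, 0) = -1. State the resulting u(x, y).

Answer: u(x, y) = 2 e^{x y} - 3 e^{- y}

Derivation:
Substitute the ansatz u = A e^{- y} + B e^{x y} into the left-hand side.
Derivatives of the ansatz:
  u_xx = B y^{2} e^{x y}
  u_x = B y e^{x y}
Term by term:
  u^2·u_xx = A^{2} B y^{2} e^{- 2 y} e^{x y} + 2 A B^{2} y^{2} e^{- y} e^{2 x y} + B^{3} y^{2} e^{3 x y}
  2/3·u·u_x = \frac{2 A B y e^{- y} e^{x y}}{3} + \frac{2 B^{2} y e^{2 x y}}{3}
So the left-hand side equals
  A^{2} B y^{2} e^{- 2 y} e^{x y} + 2 A B^{2} y^{2} e^{- y} e^{2 x y} + \frac{2 A B y e^{- y} e^{x y}}{3} + B^{3} y^{2} e^{3 x y} + \frac{2 B^{2} y e^{2 x y}}{3}
This must equal f(x, y) identically; expanded, f = 8 y^{2} e^{3 x y} - 24 y^{2} e^{- y} e^{2 x y} + 18 y^{2} e^{- 2 y} e^{x y} + \frac{8 y e^{2 x y}}{3} - 4 y e^{- y} e^{x y}.
Matching coefficients of the independent functions:
  [y e^{2 x y}]:  \frac{2 B^{2}}{3} = \frac{8}{3}
  [y^{2} e^{3 x y}]:  B^{3} = 8
  [y e^{- y} e^{x y}]:  \frac{2 A B}{3} = -4
  [y^{2} e^{- 2 y} e^{x y}]:  A^{2} B = 18
  [y^{2} e^{- y} e^{2 x y}]:  2 A B^{2} = -24
Solving: A = -3, B = 2.
Check against the point condition:
  u(0, 0) = -1  ⟹  A + B = -1  ✓
Hence u(x, y) = 2 e^{x y} - 3 e^{- y}.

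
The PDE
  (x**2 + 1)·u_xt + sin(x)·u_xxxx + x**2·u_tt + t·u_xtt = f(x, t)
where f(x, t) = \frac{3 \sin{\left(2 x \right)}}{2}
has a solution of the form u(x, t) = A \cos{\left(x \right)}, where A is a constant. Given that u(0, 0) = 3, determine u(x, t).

Substitute the ansatz u = A \cos{\left(x \right)} into the left-hand side.
Derivatives of the ansatz:
  u_xt = 0
  u_xxxx = A \cos{\left(x \right)}
  u_tt = 0
  u_xtt = 0
Term by term:
  (x**2 + 1)·u_xt = 0
  sin(x)·u_xxxx = A \sin{\left(x \right)} \cos{\left(x \right)}
  x**2·u_tt = 0
  t·u_xtt = 0
So the left-hand side equals
  A \sin{\left(x \right)} \cos{\left(x \right)}
This must equal f(x, t) identically; expanded, f = 3 \sin{\left(x \right)} \cos{\left(x \right)}.
Matching coefficients of the independent functions:
  [\sin{\left(x \right)} \cos{\left(x \right)}]:  A = 3
Solving: A = 3.
Check against the point condition:
  u(0, 0) = 3  ⟹  A = 3  ✓
Hence u(x, t) = 3 \cos{\left(x \right)}.

Answer: u(x, t) = 3 \cos{\left(x \right)}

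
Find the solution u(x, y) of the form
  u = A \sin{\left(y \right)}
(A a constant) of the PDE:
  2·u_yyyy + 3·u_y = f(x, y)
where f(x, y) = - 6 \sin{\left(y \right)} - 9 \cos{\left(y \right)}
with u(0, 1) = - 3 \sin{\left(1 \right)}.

Substitute the ansatz u = A \sin{\left(y \right)} into the left-hand side.
Derivatives of the ansatz:
  u_yyyy = A \sin{\left(y \right)}
  u_y = A \cos{\left(y \right)}
Term by term:
  2·u_yyyy = 2 A \sin{\left(y \right)}
  3·u_y = 3 A \cos{\left(y \right)}
So the left-hand side equals
  2 A \sin{\left(y \right)} + 3 A \cos{\left(y \right)}
This must equal f(x, y) = - 6 \sin{\left(y \right)} - 9 \cos{\left(y \right)} identically.
Matching coefficients of the independent functions:
  [\sin{\left(y \right)}]:  2 A = -6
  [\cos{\left(y \right)}]:  3 A = -9
Solving: A = -3.
Check against the point condition:
  u(0, 1) = - 3 \sin{\left(1 \right)}  ⟹  A \sin{\left(1 \right)} = - 3 \sin{\left(1 \right)}  ✓
Hence u(x, y) = - 3 \sin{\left(y \right)}.

Answer: u(x, y) = - 3 \sin{\left(y \right)}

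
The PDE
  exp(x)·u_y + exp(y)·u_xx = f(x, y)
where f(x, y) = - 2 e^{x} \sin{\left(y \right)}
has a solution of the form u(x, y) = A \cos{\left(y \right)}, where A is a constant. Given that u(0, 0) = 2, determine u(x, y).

Substitute the ansatz u = A \cos{\left(y \right)} into the left-hand side.
Derivatives of the ansatz:
  u_y = - A \sin{\left(y \right)}
  u_xx = 0
Term by term:
  exp(x)·u_y = - A e^{x} \sin{\left(y \right)}
  exp(y)·u_xx = 0
So the left-hand side equals
  - A e^{x} \sin{\left(y \right)}
This must equal f(x, y) = - 2 e^{x} \sin{\left(y \right)} identically.
Matching coefficients of the independent functions:
  [e^{x} \sin{\left(y \right)}]:  - A = -2
Solving: A = 2.
Check against the point condition:
  u(0, 0) = 2  ⟹  A = 2  ✓
Hence u(x, y) = 2 \cos{\left(y \right)}.

Answer: u(x, y) = 2 \cos{\left(y \right)}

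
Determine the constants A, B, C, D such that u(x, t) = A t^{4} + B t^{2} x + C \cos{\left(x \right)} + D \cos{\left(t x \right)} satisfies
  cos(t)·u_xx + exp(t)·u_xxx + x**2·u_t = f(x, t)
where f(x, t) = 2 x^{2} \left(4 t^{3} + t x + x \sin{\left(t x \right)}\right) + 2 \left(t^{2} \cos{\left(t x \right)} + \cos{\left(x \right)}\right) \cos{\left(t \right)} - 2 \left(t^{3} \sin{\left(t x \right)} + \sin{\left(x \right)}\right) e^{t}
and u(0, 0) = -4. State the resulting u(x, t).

Substitute the ansatz u = A t^{4} + B t^{2} x + C \cos{\left(x \right)} + D \cos{\left(t x \right)} into the left-hand side.
Derivatives of the ansatz:
  u_xx = - C \cos{\left(x \right)} - D t^{2} \cos{\left(t x \right)}
  u_xxx = C \sin{\left(x \right)} + D t^{3} \sin{\left(t x \right)}
  u_t = 4 A t^{3} + 2 B t x - D x \sin{\left(t x \right)}
Term by term:
  cos(t)·u_xx = - C \cos{\left(t \right)} \cos{\left(x \right)} - D t^{2} \cos{\left(t \right)} \cos{\left(t x \right)}
  exp(t)·u_xxx = C e^{t} \sin{\left(x \right)} + D t^{3} e^{t} \sin{\left(t x \right)}
  x**2·u_t = 4 A t^{3} x^{2} + 2 B t x^{3} - D x^{3} \sin{\left(t x \right)}
So the left-hand side equals
  4 A t^{3} x^{2} + 2 B t x^{3} + C e^{t} \sin{\left(x \right)} - C \cos{\left(t \right)} \cos{\left(x \right)} + D t^{3} e^{t} \sin{\left(t x \right)} - D t^{2} \cos{\left(t \right)} \cos{\left(t x \right)} - D x^{3} \sin{\left(t x \right)}
This must equal f(x, t) identically; expanded, f = 8 t^{3} x^{2} - 2 t^{3} e^{t} \sin{\left(t x \right)} + 2 t^{2} \cos{\left(t \right)} \cos{\left(t x \right)} + 2 t x^{3} + 2 x^{3} \sin{\left(t x \right)} - 2 e^{t} \sin{\left(x \right)} + 2 \cos{\left(t \right)} \cos{\left(x \right)}.
Matching coefficients of the independent functions:
  [t x^{3}]:  2 B = 2
  [t^{3} x^{2}]:  4 A = 8
  [x^{3} \sin{\left(t x \right)}, t^{2} \cos{\left(t \right)} \cos{\left(t x \right)}]:  - D = 2
  [e^{t} \sin{\left(x \right)}]:  C = -2
  [\cos{\left(t \right)} \cos{\left(x \right)}]:  - C = 2
  [t^{3} e^{t} \sin{\left(t x \right)}]:  D = -2
Solving: A = 2, B = 1, C = -2, D = -2.
Check against the point condition:
  u(0, 0) = -4  ⟹  C + D = -4  ✓
Hence u(x, t) = 2 t^{4} + t^{2} x - 2 \cos{\left(x \right)} - 2 \cos{\left(t x \right)}.

Answer: u(x, t) = 2 t^{4} + t^{2} x - 2 \cos{\left(x \right)} - 2 \cos{\left(t x \right)}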